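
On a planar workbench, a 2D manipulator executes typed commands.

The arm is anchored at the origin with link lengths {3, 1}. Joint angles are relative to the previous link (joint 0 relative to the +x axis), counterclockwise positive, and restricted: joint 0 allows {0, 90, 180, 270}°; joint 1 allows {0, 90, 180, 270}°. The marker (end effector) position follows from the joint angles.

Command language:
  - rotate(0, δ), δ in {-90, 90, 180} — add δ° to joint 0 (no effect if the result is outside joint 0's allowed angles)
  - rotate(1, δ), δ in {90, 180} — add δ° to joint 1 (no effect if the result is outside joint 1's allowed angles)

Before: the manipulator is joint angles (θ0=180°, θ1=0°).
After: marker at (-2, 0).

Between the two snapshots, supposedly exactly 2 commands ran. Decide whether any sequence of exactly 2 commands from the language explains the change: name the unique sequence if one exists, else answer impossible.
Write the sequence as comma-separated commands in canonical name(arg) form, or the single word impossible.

from: joint angles (θ0=180°, θ1=0°)
step 1 (rotate(1, 90)): joint angles (θ0=180°, θ1=90°)
step 2 (rotate(1, 90)): joint angles (θ0=180°, θ1=180°)
no rival 2-sequence matches.

rotate(1, 90), rotate(1, 90)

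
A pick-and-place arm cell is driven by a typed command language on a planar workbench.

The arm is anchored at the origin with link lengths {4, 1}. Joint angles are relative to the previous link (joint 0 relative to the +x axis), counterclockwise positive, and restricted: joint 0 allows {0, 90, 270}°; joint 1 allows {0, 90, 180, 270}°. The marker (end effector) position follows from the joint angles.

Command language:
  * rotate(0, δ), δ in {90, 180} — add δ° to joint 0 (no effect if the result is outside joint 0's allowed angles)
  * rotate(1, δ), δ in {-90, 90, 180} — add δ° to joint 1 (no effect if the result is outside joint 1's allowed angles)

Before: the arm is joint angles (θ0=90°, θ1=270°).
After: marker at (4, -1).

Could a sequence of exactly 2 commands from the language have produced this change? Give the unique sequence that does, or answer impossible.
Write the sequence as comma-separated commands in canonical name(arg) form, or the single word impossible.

key: order matters: swapping rotate(0, 180) and rotate(0, 90) lands elsewhere
begin: joint angles (θ0=90°, θ1=270°)
step 1 (rotate(0, 180)): joint angles (θ0=270°, θ1=270°)
step 2 (rotate(0, 90)): joint angles (θ0=0°, θ1=270°)
no rival 2-sequence matches.

rotate(0, 180), rotate(0, 90)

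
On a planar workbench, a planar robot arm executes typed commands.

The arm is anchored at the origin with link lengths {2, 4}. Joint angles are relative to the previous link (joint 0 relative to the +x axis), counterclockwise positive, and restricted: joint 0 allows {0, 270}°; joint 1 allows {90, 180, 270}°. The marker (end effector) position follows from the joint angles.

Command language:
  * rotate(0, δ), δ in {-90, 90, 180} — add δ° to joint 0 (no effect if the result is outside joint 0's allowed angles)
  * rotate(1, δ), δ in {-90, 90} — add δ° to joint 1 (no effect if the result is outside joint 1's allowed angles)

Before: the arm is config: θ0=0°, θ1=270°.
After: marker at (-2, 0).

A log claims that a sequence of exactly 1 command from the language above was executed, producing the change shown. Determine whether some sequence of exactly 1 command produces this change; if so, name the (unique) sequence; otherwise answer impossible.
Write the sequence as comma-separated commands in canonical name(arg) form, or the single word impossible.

from: config: θ0=0°, θ1=270°
[1] after rotate(1, -90): config: θ0=0°, θ1=180°
all 5 alternatives checked — unique.

rotate(1, -90)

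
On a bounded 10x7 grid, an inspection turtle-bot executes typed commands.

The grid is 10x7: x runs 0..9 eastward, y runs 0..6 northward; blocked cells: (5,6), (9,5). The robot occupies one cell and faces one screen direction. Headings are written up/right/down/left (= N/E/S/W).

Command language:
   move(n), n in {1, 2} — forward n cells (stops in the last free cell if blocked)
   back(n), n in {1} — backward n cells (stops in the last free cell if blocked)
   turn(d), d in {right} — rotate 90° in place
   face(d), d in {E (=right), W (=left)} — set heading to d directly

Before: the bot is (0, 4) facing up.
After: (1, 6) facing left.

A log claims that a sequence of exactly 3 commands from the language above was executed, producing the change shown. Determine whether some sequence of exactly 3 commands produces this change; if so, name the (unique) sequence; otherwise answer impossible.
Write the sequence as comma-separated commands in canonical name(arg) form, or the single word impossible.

key: cell and facing (now W) both changed — the 3 commands mix motion and turning
initial: (0, 4) facing up
step 1 (move(2)): (0, 6) facing up
step 2 (face(W)): (0, 6) facing left
step 3 (back(1)): (1, 6) facing left
no rival 3-sequence matches.

move(2), face(W), back(1)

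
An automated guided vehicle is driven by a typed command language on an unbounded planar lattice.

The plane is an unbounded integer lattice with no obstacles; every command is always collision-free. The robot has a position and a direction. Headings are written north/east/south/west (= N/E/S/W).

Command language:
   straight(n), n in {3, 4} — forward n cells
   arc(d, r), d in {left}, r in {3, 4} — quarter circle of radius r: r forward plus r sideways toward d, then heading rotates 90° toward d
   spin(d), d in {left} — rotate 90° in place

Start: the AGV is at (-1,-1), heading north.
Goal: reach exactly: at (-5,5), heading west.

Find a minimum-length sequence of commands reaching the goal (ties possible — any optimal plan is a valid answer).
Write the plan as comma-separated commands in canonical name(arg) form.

start: at (-1,-1), heading north
step 1 (straight(3)): at (-1,2), heading north
step 2 (straight(3)): at (-1,5), heading north
step 3 (spin(left)): at (-1,5), heading west
step 4 (straight(4)): at (-5,5), heading west
shorter routes all fall short; 4 is best.

straight(3), straight(3), spin(left), straight(4)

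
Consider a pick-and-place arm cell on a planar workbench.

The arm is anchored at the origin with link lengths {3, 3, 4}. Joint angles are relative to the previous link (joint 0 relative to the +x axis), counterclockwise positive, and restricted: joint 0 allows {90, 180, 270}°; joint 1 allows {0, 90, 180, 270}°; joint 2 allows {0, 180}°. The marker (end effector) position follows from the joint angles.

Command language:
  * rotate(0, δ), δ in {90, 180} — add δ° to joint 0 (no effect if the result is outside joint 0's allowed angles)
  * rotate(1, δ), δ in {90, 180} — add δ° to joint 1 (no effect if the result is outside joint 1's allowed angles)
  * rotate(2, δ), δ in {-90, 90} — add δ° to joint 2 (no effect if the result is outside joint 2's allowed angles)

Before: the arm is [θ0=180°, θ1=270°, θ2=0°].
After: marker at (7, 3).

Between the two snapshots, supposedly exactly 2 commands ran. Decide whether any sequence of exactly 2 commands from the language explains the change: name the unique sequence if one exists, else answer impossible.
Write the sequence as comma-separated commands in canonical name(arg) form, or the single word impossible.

key: order matters: swapping rotate(0, 90) and rotate(0, 180) lands elsewhere
begin: [θ0=180°, θ1=270°, θ2=0°]
step 1 (rotate(0, 90)): [θ0=270°, θ1=270°, θ2=0°]
step 2 (rotate(0, 180)): [θ0=90°, θ1=270°, θ2=0°]
all 36 alternatives checked — unique.

rotate(0, 90), rotate(0, 180)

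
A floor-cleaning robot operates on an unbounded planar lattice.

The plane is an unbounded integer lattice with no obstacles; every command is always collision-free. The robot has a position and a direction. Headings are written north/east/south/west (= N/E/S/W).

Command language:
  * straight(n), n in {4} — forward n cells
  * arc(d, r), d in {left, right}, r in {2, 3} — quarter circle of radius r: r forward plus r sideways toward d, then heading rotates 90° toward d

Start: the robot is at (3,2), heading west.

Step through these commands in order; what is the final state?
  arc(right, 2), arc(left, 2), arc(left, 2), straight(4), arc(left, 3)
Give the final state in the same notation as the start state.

begin: at (3,2), heading west
t=1 arc(right, 2) ⇒ at (1,4), heading north
t=2 arc(left, 2) ⇒ at (-1,6), heading west
t=3 arc(left, 2) ⇒ at (-3,4), heading south
t=4 straight(4) ⇒ at (-3,0), heading south
t=5 arc(left, 3) ⇒ at (0,-3), heading east

at (0,-3), heading east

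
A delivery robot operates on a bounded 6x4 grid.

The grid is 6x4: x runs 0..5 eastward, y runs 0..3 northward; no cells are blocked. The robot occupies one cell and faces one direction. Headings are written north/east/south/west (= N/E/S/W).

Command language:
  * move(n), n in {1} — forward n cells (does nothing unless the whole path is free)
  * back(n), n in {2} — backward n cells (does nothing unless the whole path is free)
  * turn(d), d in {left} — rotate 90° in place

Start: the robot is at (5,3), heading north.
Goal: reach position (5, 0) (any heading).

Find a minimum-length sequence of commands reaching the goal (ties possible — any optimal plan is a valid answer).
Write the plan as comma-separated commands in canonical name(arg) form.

back(2), move(1), back(2)

begin: at (5,3), heading north
step 1 (back(2)): at (5,1), heading north
step 2 (move(1)): at (5,2), heading north
step 3 (back(2)): at (5,0), heading north
minimal: 3 command(s), checked below 3.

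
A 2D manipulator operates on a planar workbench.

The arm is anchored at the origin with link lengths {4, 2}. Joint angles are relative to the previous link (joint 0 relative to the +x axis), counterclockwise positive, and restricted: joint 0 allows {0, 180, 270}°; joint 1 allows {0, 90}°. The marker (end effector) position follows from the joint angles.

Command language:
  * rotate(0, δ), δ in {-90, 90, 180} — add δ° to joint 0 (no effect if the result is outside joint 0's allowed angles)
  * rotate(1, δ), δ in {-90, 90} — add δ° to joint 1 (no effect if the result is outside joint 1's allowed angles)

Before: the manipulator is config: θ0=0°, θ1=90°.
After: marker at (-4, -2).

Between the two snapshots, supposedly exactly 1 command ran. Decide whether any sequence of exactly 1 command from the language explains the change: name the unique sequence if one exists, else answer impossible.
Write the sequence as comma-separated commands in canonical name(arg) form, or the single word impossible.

rotate(0, 180)

begin: config: θ0=0°, θ1=90°
t=1 rotate(0, 180) ⇒ config: θ0=180°, θ1=90°
uniquely the one of 5 1-step routes that fits.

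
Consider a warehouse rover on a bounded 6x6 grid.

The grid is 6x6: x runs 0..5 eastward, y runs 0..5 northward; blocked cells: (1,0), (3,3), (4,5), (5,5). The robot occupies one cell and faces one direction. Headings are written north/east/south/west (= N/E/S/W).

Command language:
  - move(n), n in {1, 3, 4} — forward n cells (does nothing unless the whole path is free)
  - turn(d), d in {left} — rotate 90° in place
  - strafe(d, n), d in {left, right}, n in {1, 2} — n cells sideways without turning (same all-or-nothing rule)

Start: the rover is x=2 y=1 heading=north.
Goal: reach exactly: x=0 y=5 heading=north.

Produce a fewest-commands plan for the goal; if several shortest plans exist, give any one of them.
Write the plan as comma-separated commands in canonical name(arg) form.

t0: x=2 y=1 heading=north
t=1 move(4) ⇒ x=2 y=5 heading=north
t=2 strafe(left, 2) ⇒ x=0 y=5 heading=north
no 1-step plan works, so 2 is optimal.

move(4), strafe(left, 2)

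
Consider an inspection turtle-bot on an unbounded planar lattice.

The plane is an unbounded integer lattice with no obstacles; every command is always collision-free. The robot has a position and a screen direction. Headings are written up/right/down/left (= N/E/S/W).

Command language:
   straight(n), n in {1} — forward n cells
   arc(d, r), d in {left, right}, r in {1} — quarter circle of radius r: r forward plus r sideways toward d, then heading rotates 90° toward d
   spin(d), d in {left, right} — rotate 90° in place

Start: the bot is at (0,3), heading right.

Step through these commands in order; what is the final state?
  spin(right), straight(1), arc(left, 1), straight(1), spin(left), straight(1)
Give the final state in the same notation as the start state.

begin: at (0,3), heading right
step 1 (spin(right)): at (0,3), heading down
step 2 (straight(1)): at (0,2), heading down
step 3 (arc(left, 1)): at (1,1), heading right
step 4 (straight(1)): at (2,1), heading right
step 5 (spin(left)): at (2,1), heading up
step 6 (straight(1)): at (2,2), heading up

at (2,2), heading up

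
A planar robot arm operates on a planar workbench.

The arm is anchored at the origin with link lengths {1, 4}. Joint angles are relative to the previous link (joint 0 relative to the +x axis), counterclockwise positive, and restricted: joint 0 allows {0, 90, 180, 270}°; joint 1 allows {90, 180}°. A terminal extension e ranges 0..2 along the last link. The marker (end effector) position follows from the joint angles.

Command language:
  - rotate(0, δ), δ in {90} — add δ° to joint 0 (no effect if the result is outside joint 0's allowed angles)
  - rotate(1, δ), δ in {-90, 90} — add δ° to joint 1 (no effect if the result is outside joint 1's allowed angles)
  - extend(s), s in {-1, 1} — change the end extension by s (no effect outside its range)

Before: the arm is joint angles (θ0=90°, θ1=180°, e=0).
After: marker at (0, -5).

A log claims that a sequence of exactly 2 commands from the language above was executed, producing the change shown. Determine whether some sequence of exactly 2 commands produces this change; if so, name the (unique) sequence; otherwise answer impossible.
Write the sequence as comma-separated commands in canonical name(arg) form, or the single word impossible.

extend(1), extend(1)

start: joint angles (θ0=90°, θ1=180°, e=0)
t=1 extend(1) ⇒ joint angles (θ0=90°, θ1=180°, e=1)
t=2 extend(1) ⇒ joint angles (θ0=90°, θ1=180°, e=2)
no other 2-command option fits: unique.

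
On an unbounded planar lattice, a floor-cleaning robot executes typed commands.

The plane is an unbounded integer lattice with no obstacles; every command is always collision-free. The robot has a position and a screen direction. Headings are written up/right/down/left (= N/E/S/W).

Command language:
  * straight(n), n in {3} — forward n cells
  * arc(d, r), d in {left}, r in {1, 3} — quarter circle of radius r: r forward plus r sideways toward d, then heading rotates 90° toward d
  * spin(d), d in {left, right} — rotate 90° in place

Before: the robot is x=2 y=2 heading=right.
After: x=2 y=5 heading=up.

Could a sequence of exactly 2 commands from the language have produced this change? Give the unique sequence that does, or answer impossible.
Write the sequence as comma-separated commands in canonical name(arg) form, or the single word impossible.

spin(left), straight(3)

key: order matters: swapping spin(left) and straight(3) lands elsewhere
from: x=2 y=2 heading=right
[1] after spin(left): x=2 y=2 heading=up
[2] after straight(3): x=2 y=5 heading=up
all 25 alternatives checked — unique.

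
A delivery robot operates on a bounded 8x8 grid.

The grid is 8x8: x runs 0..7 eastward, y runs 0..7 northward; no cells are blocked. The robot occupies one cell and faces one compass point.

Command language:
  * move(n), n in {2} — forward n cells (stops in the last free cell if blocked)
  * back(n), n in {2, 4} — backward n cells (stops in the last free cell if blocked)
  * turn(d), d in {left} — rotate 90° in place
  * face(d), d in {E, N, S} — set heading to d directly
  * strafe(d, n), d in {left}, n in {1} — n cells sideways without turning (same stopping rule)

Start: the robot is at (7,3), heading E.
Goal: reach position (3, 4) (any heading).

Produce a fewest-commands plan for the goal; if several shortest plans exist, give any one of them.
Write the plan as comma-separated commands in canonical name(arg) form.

initial: at (7,3), heading E
step 1 (back(4)): at (3,3), heading E
step 2 (strafe(left, 1)): at (3,4), heading E
shorter routes all fall short; 2 is best.

back(4), strafe(left, 1)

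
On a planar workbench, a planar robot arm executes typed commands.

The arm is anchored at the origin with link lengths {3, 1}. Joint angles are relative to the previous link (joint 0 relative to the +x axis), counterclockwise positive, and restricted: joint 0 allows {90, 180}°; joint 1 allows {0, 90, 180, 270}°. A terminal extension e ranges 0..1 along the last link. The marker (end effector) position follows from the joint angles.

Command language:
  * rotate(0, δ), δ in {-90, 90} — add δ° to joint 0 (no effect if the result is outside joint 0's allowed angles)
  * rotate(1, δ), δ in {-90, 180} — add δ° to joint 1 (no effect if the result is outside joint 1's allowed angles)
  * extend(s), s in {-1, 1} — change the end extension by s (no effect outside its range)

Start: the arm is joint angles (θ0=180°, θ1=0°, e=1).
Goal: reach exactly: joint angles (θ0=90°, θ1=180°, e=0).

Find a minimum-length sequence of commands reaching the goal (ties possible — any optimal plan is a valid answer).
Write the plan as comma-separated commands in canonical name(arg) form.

rotate(0, -90), extend(-1), rotate(1, 180)

begin: joint angles (θ0=180°, θ1=0°, e=1)
[1] after rotate(0, -90): joint angles (θ0=90°, θ1=0°, e=1)
[2] after extend(-1): joint angles (θ0=90°, θ1=0°, e=0)
[3] after rotate(1, 180): joint angles (θ0=90°, θ1=180°, e=0)
nothing shorter than 3 reaches the goal.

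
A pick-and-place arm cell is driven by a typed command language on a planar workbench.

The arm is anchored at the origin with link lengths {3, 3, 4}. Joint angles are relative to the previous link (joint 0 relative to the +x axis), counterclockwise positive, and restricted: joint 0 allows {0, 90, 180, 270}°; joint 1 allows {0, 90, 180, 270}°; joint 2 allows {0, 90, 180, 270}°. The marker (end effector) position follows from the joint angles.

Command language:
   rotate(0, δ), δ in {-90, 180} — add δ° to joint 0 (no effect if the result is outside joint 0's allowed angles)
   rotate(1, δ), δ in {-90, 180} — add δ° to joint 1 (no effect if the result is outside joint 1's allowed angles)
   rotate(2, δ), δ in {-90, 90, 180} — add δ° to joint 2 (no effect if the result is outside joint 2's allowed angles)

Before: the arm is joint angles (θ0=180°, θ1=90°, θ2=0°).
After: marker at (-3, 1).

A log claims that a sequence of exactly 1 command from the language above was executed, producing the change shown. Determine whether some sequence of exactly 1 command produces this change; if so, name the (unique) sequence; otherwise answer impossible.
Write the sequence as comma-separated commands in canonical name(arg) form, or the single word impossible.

rotate(2, 180)

initial: joint angles (θ0=180°, θ1=90°, θ2=0°)
[1] after rotate(2, 180): joint angles (θ0=180°, θ1=90°, θ2=180°)
no other 1-command option fits: unique.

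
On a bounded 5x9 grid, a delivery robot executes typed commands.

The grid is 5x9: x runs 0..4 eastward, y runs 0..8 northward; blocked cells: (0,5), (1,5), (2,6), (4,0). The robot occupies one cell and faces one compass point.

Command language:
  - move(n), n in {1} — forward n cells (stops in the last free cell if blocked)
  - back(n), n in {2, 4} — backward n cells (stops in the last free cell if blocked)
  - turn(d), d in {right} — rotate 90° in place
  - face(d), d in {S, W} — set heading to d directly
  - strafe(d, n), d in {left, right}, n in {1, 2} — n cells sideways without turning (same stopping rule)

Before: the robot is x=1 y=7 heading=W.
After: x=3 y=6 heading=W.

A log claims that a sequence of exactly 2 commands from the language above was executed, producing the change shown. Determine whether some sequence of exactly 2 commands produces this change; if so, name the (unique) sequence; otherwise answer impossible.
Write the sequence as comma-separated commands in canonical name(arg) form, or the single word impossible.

back(2), strafe(left, 1)

key: still facing W at the end — nothing in the sequence rotates
from: x=1 y=7 heading=W
1. back(2) → x=3 y=7 heading=W
2. strafe(left, 1) → x=3 y=6 heading=W
no other 2-command option fits: unique.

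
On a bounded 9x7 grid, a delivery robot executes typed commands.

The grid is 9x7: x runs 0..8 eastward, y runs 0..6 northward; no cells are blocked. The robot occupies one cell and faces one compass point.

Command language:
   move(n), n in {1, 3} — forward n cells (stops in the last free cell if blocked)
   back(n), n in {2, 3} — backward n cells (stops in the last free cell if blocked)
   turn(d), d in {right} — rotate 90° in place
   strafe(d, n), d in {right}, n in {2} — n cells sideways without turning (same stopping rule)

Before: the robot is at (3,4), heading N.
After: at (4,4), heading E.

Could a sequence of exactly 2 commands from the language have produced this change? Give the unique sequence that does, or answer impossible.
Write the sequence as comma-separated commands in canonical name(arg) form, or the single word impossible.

turn(right), move(1)

key: position moved to (4,4) AND the heading swung to E — translation plus rotation needed
begin: at (3,4), heading N
1. turn(right) → at (3,4), heading E
2. move(1) → at (4,4), heading E
uniquely the one of 36 2-step routes that fits.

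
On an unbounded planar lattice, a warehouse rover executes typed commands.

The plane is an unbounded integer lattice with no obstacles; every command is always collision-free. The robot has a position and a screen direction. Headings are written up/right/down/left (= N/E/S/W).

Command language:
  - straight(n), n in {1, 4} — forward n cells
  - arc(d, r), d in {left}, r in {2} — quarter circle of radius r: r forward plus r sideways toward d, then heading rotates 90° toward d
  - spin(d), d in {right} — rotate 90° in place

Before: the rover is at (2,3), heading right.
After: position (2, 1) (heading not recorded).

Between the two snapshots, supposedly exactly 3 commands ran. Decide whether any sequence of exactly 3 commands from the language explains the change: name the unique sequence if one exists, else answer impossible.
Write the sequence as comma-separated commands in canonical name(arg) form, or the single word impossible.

spin(right), straight(1), straight(1)

key: order matters: swapping spin(right) and straight(1) lands elsewhere
initial: at (2,3), heading right
step 1 (spin(right)): at (2,3), heading down
step 2 (straight(1)): at (2,2), heading down
step 3 (straight(1)): at (2,1), heading down
all 64 alternatives checked — unique.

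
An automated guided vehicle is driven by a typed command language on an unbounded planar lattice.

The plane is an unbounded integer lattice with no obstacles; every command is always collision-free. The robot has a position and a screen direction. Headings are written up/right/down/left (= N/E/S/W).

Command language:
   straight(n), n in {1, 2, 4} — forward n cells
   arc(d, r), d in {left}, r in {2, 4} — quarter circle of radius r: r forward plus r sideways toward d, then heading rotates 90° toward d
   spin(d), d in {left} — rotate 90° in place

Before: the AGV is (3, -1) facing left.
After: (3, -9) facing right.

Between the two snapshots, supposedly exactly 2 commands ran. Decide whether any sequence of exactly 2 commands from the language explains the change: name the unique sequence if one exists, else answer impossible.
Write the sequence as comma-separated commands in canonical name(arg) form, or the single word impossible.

arc(left, 4), arc(left, 4)

key: position moved to (3,-9) AND the heading swung to E — translation plus rotation needed
start: (3, -1) facing left
step 1 (arc(left, 4)): (-1, -5) facing down
step 2 (arc(left, 4)): (3, -9) facing right
uniquely the one of 36 2-step routes that fits.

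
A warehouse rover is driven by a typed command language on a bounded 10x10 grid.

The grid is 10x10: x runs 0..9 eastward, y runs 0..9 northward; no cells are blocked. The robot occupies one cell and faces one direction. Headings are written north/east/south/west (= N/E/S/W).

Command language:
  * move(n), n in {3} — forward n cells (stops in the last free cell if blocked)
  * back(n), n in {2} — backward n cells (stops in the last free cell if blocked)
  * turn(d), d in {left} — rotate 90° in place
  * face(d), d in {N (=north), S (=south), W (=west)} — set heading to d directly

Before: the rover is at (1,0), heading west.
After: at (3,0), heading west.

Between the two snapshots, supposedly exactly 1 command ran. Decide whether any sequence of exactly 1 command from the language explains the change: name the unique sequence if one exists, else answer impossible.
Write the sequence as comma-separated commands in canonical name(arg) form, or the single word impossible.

key: still facing W — the one step turns nothing
start: at (1,0), heading west
t=1 back(2) ⇒ at (3,0), heading west
no rival 1-sequence matches.

back(2)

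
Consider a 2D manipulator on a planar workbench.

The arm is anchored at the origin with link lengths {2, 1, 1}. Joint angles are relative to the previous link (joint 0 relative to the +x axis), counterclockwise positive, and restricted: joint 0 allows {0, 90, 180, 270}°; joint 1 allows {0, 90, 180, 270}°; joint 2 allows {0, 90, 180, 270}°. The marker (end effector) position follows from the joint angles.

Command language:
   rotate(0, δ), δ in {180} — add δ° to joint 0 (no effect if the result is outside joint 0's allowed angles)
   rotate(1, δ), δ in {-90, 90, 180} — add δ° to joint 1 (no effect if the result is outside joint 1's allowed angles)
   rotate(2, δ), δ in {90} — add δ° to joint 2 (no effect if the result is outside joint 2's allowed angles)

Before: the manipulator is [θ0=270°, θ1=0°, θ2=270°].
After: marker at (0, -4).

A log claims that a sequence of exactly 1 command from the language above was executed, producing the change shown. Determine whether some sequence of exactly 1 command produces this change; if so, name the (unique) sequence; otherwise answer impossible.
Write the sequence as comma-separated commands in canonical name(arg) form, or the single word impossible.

rotate(2, 90)

begin: [θ0=270°, θ1=0°, θ2=270°]
step 1 (rotate(2, 90)): [θ0=270°, θ1=0°, θ2=0°]
no rival 1-sequence matches.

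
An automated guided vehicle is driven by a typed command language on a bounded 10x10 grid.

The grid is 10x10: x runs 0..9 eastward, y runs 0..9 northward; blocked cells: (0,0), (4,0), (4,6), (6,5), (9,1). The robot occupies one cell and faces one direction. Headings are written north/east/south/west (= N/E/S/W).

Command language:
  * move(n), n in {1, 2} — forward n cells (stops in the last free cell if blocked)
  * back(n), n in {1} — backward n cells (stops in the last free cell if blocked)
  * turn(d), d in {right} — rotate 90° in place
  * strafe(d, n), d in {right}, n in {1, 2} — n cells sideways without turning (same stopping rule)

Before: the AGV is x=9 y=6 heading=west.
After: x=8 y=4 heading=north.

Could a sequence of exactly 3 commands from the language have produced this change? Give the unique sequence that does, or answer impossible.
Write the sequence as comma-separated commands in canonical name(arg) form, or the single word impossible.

all 216 sequences checked — none match.

impossible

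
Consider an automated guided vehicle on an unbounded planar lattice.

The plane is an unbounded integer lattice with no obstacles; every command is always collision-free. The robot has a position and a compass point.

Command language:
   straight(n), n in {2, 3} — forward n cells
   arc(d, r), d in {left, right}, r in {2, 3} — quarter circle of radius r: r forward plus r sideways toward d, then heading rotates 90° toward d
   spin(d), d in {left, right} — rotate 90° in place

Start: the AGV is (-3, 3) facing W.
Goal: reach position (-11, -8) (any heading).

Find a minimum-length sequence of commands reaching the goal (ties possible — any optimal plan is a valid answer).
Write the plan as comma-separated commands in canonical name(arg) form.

arc(left, 3), straight(3), arc(right, 2), arc(left, 3)

begin: (-3, 3) facing W
1. arc(left, 3) → (-6, 0) facing S
2. straight(3) → (-6, -3) facing S
3. arc(right, 2) → (-8, -5) facing W
4. arc(left, 3) → (-11, -8) facing S
shorter routes all fall short; 4 is best.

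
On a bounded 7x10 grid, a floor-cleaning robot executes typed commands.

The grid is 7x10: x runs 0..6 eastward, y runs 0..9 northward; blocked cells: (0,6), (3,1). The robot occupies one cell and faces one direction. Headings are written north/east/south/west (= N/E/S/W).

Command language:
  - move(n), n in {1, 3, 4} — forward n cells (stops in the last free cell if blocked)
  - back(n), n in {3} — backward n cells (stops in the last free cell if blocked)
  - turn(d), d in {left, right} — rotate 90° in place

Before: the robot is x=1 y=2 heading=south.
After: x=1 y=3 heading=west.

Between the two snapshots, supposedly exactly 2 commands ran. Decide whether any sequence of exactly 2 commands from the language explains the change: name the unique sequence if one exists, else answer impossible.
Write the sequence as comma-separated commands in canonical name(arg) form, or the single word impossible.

no 2-step route produces this change.

impossible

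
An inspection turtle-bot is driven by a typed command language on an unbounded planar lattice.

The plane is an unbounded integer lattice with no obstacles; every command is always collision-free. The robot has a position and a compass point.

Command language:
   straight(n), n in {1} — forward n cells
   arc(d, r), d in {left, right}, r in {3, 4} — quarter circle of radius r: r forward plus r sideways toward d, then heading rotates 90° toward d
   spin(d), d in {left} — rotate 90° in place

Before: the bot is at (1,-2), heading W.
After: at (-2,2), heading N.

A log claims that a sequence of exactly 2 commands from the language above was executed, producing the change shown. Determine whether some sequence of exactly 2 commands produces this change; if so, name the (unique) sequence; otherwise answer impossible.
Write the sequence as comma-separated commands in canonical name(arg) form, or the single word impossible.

key: cell and facing (now N) both changed — the 2 commands mix motion and turning
begin: at (1,-2), heading W
step 1 (arc(right, 3)): at (-2,1), heading N
step 2 (straight(1)): at (-2,2), heading N
all 36 alternatives checked — unique.

arc(right, 3), straight(1)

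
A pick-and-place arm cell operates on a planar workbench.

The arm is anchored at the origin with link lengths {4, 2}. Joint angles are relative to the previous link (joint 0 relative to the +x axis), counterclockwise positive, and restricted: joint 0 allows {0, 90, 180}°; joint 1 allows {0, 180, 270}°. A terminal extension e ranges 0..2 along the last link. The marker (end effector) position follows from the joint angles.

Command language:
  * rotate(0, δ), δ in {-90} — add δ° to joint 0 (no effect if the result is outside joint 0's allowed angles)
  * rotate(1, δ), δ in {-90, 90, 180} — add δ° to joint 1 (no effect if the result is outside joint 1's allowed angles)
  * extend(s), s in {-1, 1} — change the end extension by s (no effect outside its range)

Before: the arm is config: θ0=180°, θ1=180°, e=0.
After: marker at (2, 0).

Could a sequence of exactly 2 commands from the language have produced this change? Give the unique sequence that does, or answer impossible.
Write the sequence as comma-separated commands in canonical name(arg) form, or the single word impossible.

rotate(0, -90), rotate(0, -90)

from: config: θ0=180°, θ1=180°, e=0
step 1 (rotate(0, -90)): config: θ0=90°, θ1=180°, e=0
step 2 (rotate(0, -90)): config: θ0=0°, θ1=180°, e=0
uniquely the one of 36 2-step routes that fits.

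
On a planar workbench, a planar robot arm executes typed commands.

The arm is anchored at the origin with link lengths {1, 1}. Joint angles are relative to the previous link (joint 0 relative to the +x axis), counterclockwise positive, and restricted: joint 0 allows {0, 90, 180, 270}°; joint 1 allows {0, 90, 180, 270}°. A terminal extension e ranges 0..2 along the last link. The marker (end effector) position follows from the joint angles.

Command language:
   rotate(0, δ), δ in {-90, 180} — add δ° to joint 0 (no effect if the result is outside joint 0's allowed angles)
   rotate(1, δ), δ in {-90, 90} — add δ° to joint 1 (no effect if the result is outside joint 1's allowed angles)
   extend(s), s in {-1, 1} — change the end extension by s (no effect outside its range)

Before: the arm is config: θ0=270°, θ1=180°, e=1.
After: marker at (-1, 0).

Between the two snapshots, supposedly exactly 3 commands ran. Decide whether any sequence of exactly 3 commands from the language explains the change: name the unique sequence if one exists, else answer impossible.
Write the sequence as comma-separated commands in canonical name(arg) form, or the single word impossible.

t0: config: θ0=270°, θ1=180°, e=1
1. rotate(0, -90) → config: θ0=180°, θ1=180°, e=1
2. rotate(0, -90) → config: θ0=90°, θ1=180°, e=1
3. rotate(0, -90) → config: θ0=0°, θ1=180°, e=1
no rival 3-sequence matches.

rotate(0, -90), rotate(0, -90), rotate(0, -90)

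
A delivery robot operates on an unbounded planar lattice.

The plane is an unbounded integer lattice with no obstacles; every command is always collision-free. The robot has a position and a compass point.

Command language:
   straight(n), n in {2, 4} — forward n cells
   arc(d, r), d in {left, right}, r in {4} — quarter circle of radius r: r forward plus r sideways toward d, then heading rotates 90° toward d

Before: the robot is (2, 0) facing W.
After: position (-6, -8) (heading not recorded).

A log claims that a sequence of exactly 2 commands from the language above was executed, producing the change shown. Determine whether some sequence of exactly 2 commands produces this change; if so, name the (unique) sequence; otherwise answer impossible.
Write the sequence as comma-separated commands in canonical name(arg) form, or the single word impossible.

key: order matters: swapping arc(left, 4) and arc(right, 4) lands elsewhere
t0: (2, 0) facing W
1. arc(left, 4) → (-2, -4) facing S
2. arc(right, 4) → (-6, -8) facing W
all 16 alternatives checked — unique.

arc(left, 4), arc(right, 4)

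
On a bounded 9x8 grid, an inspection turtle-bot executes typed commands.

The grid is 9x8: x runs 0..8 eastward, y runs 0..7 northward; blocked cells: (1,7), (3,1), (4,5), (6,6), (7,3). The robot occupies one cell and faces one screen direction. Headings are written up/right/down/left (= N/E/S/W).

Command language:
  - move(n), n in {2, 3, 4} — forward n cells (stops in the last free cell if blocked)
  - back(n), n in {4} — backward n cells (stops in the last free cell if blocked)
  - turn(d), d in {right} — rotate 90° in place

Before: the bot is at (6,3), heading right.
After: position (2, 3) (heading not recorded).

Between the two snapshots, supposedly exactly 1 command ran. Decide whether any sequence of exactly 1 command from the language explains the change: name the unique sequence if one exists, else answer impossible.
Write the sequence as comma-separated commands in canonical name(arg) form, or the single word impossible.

back(4)

start: at (6,3), heading right
[1] after back(4): at (2,3), heading right
no other 1-command option fits: unique.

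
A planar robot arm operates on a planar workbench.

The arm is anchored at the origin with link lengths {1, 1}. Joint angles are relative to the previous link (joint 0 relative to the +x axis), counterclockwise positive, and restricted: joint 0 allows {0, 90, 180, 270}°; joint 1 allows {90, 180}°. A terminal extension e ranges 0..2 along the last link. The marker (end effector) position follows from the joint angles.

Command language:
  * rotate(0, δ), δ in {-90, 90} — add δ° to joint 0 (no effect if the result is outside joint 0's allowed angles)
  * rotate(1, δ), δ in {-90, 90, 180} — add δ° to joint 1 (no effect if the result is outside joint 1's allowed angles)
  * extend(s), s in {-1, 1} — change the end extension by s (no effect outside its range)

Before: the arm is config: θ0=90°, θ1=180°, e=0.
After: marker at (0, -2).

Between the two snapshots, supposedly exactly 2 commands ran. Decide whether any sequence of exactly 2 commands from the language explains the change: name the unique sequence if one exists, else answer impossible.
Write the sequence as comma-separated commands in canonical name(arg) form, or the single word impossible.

extend(1), extend(1)

from: config: θ0=90°, θ1=180°, e=0
1. extend(1) → config: θ0=90°, θ1=180°, e=1
2. extend(1) → config: θ0=90°, θ1=180°, e=2
no rival 2-sequence matches.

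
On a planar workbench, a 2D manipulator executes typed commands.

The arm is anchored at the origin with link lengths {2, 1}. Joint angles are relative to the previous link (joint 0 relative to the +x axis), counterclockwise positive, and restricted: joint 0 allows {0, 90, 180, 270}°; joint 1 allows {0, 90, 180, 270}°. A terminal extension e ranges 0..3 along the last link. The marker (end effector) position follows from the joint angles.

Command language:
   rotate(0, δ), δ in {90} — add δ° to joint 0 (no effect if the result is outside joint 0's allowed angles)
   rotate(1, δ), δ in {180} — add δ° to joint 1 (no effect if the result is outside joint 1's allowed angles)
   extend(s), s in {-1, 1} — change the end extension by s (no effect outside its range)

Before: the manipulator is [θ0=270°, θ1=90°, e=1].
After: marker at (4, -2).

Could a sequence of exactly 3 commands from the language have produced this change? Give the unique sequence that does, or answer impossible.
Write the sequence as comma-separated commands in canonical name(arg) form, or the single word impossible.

extend(1), extend(1), extend(1)

from: [θ0=270°, θ1=90°, e=1]
t=1 extend(1) ⇒ [θ0=270°, θ1=90°, e=2]
t=2 extend(1) ⇒ [θ0=270°, θ1=90°, e=3]
t=3 extend(1) ⇒ [θ0=270°, θ1=90°, e=3]
all 64 alternatives checked — unique.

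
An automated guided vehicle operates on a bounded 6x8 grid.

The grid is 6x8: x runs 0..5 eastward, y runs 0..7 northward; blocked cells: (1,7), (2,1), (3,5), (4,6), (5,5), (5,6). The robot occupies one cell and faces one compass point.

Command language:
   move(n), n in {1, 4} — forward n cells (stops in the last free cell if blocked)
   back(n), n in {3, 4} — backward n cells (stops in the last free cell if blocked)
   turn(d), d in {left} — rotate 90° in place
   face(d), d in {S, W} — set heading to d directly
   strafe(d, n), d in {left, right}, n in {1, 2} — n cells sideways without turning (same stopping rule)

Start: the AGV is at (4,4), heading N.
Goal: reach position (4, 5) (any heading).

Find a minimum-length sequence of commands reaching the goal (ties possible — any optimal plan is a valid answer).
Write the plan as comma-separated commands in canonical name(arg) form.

move(4)

start: at (4,4), heading N
[1] after move(4): at (4,5), heading N
no 0-step plan works, so 1 is optimal.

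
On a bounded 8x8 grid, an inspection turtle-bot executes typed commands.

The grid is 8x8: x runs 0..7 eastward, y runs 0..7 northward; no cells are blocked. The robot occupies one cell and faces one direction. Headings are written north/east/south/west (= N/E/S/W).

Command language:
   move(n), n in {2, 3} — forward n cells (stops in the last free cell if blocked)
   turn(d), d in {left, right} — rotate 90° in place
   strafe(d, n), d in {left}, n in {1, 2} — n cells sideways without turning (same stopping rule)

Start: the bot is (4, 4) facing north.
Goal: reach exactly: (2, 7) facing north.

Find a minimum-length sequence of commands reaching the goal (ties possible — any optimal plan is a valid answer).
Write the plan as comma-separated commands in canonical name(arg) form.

strafe(left, 2), move(3)

initial: (4, 4) facing north
t=1 strafe(left, 2) ⇒ (2, 4) facing north
t=2 move(3) ⇒ (2, 7) facing north
shorter routes all fall short; 2 is best.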